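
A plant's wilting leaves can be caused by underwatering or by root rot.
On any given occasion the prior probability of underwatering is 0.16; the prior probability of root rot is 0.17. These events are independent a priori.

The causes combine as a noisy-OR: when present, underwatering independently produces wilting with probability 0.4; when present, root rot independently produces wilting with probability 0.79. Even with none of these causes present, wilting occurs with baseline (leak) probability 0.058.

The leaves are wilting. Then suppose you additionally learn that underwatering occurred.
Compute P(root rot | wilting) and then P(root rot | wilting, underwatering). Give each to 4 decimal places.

Under noisy-OR, P(wilting | causes) = 1 − (1−0.058)·∏(1−qᵢ) over the active causes.
By total probability over the 4 (underwatering, root rot) configurations:
  P(wilting) = 0.058*0.84*0.83 + 0.80218*0.84*0.17 + 0.4348*0.16*0.83 + 0.881308*0.16*0.17
        = 0.040438 + 0.114551 + 0.057741 + 0.023972 = 0.236702
Configurations with root rot contribute 0.138523, so
  P(root rot | wilting) = 0.138523 / 0.236702 ≈ 0.5852

With the extra evidence:
Numerator (weight on configurations with root rot): 0.881308×0.17 = 0.149822
Normalizer over all consistent configurations: 0.4348×0.83 + 0.881308×0.17 = 0.510706
P(root rot | wilting, underwatering) = 0.149822/0.510706 ≈ 0.2934

P(root rot | wilting) ≈ 0.5852; P(root rot | wilting, underwatering) ≈ 0.2934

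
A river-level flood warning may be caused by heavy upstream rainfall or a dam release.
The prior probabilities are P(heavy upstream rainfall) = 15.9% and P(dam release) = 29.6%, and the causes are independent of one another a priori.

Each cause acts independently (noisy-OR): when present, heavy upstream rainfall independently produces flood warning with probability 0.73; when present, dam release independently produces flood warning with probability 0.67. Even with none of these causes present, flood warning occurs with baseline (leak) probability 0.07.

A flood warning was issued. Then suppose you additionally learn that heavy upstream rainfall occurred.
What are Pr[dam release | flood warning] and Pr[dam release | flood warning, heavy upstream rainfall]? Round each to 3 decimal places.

Pr[dam release | flood warning] ≈ 0.633; Pr[dam release | flood warning, heavy upstream rainfall] ≈ 0.340

Under noisy-OR, P(flood warning | causes) = 1 − (1−0.07)·∏(1−qᵢ) over the active causes.
P(flood warning) = 0.07×0.841×0.704 + 0.6931×0.841×0.296 + 0.7489×0.159×0.704 + 0.917137×0.159×0.296 = 0.041444 + 0.172538 + 0.083829 + 0.043164 = 0.340975
The dam release-present share is 0.172538 + 0.043164 = 0.215702.
P(dam release | flood warning) = 0.215702 / 0.340975 ≈ 0.633

Now also conditioning on heavy upstream rainfall=true:
For the numerator, keep only dam release=true terms: 0.917137*0.296 = 0.271473
The normalizing constant is 0.7489*0.704 + 0.917137*0.296 = 0.798699
P(dam release | flood warning, heavy upstream rainfall) = 0.271473/0.798699 ≈ 0.340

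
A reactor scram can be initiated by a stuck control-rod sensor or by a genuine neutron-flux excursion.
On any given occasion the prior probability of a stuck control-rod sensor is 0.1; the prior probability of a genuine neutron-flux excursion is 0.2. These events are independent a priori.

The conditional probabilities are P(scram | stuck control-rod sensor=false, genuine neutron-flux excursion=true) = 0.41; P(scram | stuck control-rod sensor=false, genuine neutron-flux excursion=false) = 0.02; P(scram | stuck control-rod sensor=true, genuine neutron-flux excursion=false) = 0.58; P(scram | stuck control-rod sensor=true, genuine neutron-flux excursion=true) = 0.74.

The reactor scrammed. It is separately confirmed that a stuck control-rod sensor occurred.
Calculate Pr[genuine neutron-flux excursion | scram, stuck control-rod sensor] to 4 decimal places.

Pr[genuine neutron-flux excursion | scram, stuck control-rod sensor] ≈ 0.2418

P(scram | stuck control-rod sensor) = 0.58×0.8 + 0.74×0.2 = 0.464000 + 0.148000 = 0.612000
The genuine neutron-flux excursion-present share is 0.74×0.2 = 0.148000.
Hence the posterior is 0.148000/0.612000 ≈ 0.2418.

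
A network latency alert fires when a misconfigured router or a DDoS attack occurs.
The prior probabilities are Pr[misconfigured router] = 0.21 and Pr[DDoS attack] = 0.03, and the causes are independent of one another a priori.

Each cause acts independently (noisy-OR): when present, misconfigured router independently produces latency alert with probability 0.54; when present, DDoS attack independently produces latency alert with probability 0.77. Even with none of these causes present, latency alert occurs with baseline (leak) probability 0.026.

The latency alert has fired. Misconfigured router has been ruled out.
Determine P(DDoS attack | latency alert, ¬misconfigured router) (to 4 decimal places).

P(DDoS attack | latency alert, ¬misconfigured router) ≈ 0.4800

Under noisy-OR, P(latency alert | causes) = 1 − (1−0.026)·∏(1−qᵢ) over the active causes.
By total probability over both values of DDoS attack:
  P(latency alert | ¬misconfigured router) = 0.026*0.97 + 0.77598*0.03
        = 0.025220 + 0.023279 = 0.048499
The terms with DDoS attack present sum to 0.023279, so
  P(DDoS attack | latency alert, ¬misconfigured router) = 0.023279 / 0.048499 ≈ 0.4800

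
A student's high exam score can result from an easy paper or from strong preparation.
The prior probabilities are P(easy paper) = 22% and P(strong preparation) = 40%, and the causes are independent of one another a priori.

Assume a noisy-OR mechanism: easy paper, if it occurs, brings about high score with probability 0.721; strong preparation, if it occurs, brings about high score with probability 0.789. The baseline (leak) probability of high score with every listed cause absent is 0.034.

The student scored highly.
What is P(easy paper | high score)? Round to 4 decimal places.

Under noisy-OR, P(high score | causes) = 1 − (1−0.034)·∏(1−qᵢ) over the active causes.
Weight on easy paper=true, given the evidence: 0.096424 + 0.082996 = 0.179420
The normalizing constant is 0.034×0.78×0.6 + 0.796174×0.78×0.4 + 0.730486×0.22×0.6 + 0.943133×0.22×0.4 = 0.443738
Posterior = 0.179420 / 0.443738 ≈ 0.4043

P(easy paper | high score) ≈ 0.4043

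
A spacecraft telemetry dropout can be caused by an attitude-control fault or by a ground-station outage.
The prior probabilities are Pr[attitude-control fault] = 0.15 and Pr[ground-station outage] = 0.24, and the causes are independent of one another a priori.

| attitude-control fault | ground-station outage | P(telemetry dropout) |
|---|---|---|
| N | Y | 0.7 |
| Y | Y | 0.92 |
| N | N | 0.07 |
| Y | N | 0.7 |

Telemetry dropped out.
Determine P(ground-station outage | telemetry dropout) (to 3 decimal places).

P(ground-station outage | telemetry dropout) ≈ 0.585

P(telemetry dropout) = 0.07*0.85*0.76 + 0.7*0.85*0.24 + 0.7*0.15*0.76 + 0.92*0.15*0.24 = 0.045220 + 0.142800 + 0.079800 + 0.033120 = 0.300940
Of this, 0.175920 comes from 0.142800 + 0.033120 (the ground-station outage=true cases).
So P(ground-station outage | telemetry dropout) = 0.175920/0.300940 ≈ 0.585.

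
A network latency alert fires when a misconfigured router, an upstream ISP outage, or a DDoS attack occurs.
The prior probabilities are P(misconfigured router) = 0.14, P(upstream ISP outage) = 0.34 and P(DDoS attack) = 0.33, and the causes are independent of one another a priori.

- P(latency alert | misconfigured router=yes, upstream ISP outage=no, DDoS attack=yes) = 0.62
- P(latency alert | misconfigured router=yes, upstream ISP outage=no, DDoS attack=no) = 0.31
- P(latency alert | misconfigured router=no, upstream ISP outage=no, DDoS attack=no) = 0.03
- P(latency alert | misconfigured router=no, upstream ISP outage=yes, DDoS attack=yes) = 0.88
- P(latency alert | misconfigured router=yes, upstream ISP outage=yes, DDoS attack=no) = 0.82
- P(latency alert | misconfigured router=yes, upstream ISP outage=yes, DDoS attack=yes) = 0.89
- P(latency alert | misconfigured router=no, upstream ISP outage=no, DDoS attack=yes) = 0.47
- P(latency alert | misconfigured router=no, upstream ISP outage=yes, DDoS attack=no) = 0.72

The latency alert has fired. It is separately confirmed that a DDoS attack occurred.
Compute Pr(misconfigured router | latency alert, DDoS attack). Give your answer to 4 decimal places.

Pr(misconfigured router | latency alert, DDoS attack) ≈ 0.1598

Sum P(latency alert|·) weighted by the priors over the 4 (misconfigured router, upstream ISP outage) configurations:
  P(latency alert | DDoS attack) = 0.47·0.86·0.66 + 0.88·0.86·0.34 + 0.62·0.14·0.66 + 0.89·0.14·0.34
        = 0.266772 + 0.257312 + 0.057288 + 0.042364 = 0.623736
The terms with misconfigured router present sum to 0.099652, so
  P(misconfigured router | latency alert, DDoS attack) = 0.099652 / 0.623736 ≈ 0.1598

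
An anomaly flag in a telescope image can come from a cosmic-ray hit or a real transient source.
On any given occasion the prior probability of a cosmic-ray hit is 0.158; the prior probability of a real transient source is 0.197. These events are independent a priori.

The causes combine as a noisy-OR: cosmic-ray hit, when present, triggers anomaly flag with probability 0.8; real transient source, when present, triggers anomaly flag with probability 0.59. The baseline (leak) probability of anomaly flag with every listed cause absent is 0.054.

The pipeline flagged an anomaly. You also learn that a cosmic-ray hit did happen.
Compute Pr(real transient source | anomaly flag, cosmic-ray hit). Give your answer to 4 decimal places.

Pr(real transient source | anomaly flag, cosmic-ray hit) ≈ 0.2182

Under noisy-OR, P(anomaly flag | causes) = 1 − (1−0.054)·∏(1−qᵢ) over the active causes.
P(anomaly flag | cosmic-ray hit) = 0.8108·0.803 + 0.922428·0.197 = 0.651072 + 0.181718 = 0.832790
The real transient source-present share is 0.922428·0.197 = 0.181718.
P(real transient source | anomaly flag, cosmic-ray hit) = 0.181718 / 0.832790 ≈ 0.2182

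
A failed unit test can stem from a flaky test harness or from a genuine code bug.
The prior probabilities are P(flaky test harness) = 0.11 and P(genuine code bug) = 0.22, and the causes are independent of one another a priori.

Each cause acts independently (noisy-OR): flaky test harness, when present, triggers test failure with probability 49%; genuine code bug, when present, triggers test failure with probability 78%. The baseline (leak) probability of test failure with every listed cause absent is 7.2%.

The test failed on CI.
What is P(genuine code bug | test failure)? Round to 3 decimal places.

Under noisy-OR, P(test failure | causes) = 1 − (1−0.072)·∏(1−qᵢ) over the active causes.
Enumerate the 4 (flaky test harness, genuine code bug) configurations and weight by the priors:
  P(test failure) = 0.072*0.89*0.78 + 0.79584*0.89*0.22 + 0.52672*0.11*0.78 + 0.895878*0.11*0.22
        = 0.049982 + 0.155825 + 0.045193 + 0.021680 = 0.272680
Keeping only the genuine code bug-present terms gives 0.177505, so
  P(genuine code bug | test failure) = 0.177505 / 0.272680 ≈ 0.651

P(genuine code bug | test failure) ≈ 0.651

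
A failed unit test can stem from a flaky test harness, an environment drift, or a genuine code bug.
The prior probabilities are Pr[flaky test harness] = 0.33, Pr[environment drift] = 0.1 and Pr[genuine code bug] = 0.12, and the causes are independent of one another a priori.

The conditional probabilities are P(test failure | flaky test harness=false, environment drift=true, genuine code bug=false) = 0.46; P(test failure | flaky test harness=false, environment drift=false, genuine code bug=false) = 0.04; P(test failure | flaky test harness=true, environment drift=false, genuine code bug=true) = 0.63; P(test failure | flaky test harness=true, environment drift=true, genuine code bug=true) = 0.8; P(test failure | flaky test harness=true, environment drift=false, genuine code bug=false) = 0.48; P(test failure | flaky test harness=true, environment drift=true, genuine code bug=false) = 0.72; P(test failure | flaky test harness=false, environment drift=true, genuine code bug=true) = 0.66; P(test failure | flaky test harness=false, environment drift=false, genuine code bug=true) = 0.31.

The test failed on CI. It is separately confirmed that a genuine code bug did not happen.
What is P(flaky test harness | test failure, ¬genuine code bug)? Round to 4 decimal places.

P(flaky test harness | test failure, ¬genuine code bug) ≈ 0.7517

Sum P(test failure|·) weighted by the priors over the 4 (flaky test harness, environment drift) configurations:
  P(test failure | ¬genuine code bug) = 0.04·0.67·0.9 + 0.46·0.67·0.1 + 0.48·0.33·0.9 + 0.72·0.33·0.1
        = 0.024120 + 0.030820 + 0.142560 + 0.023760 = 0.221260
Keeping only the flaky test harness-present terms gives 0.166320, so
  P(flaky test harness | test failure, ¬genuine code bug) = 0.166320 / 0.221260 ≈ 0.7517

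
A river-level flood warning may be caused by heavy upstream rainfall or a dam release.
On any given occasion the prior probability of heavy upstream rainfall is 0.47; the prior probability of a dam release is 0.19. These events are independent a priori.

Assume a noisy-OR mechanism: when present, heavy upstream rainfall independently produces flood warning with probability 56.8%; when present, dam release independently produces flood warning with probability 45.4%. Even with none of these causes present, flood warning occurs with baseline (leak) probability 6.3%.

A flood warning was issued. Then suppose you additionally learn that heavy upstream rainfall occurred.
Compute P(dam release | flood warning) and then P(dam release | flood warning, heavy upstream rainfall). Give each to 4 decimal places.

P(dam release | flood warning) ≈ 0.3189; P(dam release | flood warning, heavy upstream rainfall) ≈ 0.2349

Under noisy-OR, P(flood warning | causes) = 1 − (1−0.063)·∏(1−qᵢ) over the active causes.
P(flood warning) = 0.063*0.53*0.81 + 0.488398*0.53*0.19 + 0.595216*0.47*0.81 + 0.778988*0.47*0.19 = 0.027046 + 0.049182 + 0.226599 + 0.069564 = 0.372391
Of this, 0.118746 comes from 0.049182 + 0.069564 (the dam release=true cases).
Hence the posterior is 0.118746/0.372391 ≈ 0.3189.

Now also conditioning on heavy upstream rainfall=true:
Enumerate both values of dam release and weight by the priors:
  P(flood warning | heavy upstream rainfall) = 0.595216×0.81 + 0.778988×0.19
        = 0.482125 + 0.148008 = 0.630133
Keeping only the dam release-present terms gives 0.148008, so
  P(dam release | flood warning, heavy upstream rainfall) = 0.148008 / 0.630133 ≈ 0.2349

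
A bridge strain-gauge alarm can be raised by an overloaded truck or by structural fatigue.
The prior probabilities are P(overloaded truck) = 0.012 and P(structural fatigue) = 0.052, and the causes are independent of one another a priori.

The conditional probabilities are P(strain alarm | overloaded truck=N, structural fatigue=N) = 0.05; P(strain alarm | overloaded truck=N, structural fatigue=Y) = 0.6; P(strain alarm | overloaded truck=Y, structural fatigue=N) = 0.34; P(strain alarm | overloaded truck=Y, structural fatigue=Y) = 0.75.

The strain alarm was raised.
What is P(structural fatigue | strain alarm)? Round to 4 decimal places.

Numerator (weight on configurations with structural fatigue): 0.030826 + 0.000468 = 0.031294
Normalizer over all consistent configurations: 0.05·0.988·0.948 + 0.6·0.988·0.052 + 0.34·0.012·0.948 + 0.75·0.012·0.052 = 0.081993
Posterior = 0.031294 / 0.081993 ≈ 0.3817

P(structural fatigue | strain alarm) ≈ 0.3817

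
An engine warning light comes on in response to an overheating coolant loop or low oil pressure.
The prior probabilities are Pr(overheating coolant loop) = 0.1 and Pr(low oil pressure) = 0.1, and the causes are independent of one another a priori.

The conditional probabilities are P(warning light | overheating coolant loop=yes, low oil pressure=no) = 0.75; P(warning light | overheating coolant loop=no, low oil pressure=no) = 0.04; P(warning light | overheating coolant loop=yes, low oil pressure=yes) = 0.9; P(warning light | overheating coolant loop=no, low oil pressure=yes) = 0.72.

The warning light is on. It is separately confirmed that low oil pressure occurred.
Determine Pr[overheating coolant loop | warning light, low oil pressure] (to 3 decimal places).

Pr[overheating coolant loop | warning light, low oil pressure] ≈ 0.122

P(warning light | low oil pressure) = 0.72·0.9 + 0.9·0.1 = 0.648000 + 0.090000 = 0.738000
Of this, 0.090000 comes from 0.9·0.1 (the overheating coolant loop=true cases).
Hence the posterior is 0.090000/0.738000 ≈ 0.122.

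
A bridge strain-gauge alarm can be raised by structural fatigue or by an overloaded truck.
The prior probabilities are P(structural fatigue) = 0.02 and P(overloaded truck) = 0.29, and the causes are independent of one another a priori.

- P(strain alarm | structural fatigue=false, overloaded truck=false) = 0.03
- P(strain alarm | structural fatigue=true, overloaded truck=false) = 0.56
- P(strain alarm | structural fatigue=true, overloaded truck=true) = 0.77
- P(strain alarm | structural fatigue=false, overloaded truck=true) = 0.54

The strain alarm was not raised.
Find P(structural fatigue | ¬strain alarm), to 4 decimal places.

P(structural fatigue | ¬strain alarm) ≈ 0.0093

Weight on structural fatigue=true, given the evidence: 0.006248 + 0.001334 = 0.007582
Denominator P(¬strain alarm): 0.97*0.98*0.71 + 0.46*0.98*0.29 + 0.44*0.02*0.71 + 0.23*0.02*0.29 = 0.813240
Posterior = 0.007582 / 0.813240 ≈ 0.0093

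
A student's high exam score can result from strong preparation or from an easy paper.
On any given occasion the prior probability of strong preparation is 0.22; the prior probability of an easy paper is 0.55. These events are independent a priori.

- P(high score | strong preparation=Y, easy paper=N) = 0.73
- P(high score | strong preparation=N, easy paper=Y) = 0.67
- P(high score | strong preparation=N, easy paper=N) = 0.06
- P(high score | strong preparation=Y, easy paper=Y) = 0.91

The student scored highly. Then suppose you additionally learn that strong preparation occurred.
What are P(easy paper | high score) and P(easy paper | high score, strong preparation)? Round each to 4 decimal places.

Enumerate the 4 (strong preparation, easy paper) configurations and weight by the priors:
  P(high score) = 0.06·0.78·0.45 + 0.67·0.78·0.55 + 0.73·0.22·0.45 + 0.91·0.22·0.55
        = 0.021060 + 0.287430 + 0.072270 + 0.110110 = 0.490870
Configurations with easy paper contribute 0.397540, so
  P(easy paper | high score) = 0.397540 / 0.490870 ≈ 0.8099

With the extra evidence:
Sum P(high score|·) weighted by the priors over both values of easy paper:
  P(high score | strong preparation) = 0.73·0.45 + 0.91·0.55
        = 0.328500 + 0.500500 = 0.829000
Keeping only the easy paper-present terms gives 0.500500, so
  P(easy paper | high score, strong preparation) = 0.500500 / 0.829000 ≈ 0.6037
Conditioning on strong preparation lowers the posterior on easy paper: the classic explaining-away effect in a common-effect structure.

P(easy paper | high score) ≈ 0.8099; P(easy paper | high score, strong preparation) ≈ 0.6037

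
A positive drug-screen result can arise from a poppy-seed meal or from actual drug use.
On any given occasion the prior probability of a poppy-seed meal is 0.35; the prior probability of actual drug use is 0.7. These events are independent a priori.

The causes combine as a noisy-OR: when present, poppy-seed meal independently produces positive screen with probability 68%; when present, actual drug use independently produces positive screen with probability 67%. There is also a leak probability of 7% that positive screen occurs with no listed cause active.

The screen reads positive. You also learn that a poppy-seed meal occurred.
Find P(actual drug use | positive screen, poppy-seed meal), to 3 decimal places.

P(actual drug use | positive screen, poppy-seed meal) ≈ 0.750

Under noisy-OR, P(positive screen | causes) = 1 − (1−0.07)·∏(1−qᵢ) over the active causes.
For the numerator, keep only actual drug use=true terms: 0.901792·0.7 = 0.631254
The normalizing constant is 0.7024·0.3 + 0.901792·0.7 = 0.841974
P(actual drug use | positive screen, poppy-seed meal) = 0.631254/0.841974 ≈ 0.750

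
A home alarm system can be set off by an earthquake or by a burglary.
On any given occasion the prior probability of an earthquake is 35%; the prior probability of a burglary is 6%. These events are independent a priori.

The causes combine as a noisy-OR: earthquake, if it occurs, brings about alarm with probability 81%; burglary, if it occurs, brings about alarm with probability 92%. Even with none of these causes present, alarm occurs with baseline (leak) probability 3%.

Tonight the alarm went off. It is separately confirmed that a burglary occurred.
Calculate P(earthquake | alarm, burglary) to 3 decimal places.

P(earthquake | alarm, burglary) ≈ 0.365

Under noisy-OR, P(alarm | causes) = 1 − (1−0.03)·∏(1−qᵢ) over the active causes.
P(alarm | burglary) = 0.9224·0.65 + 0.985256·0.35 = 0.599560 + 0.344840 = 0.944400
Of this, 0.344840 comes from 0.985256·0.35 (the earthquake=true cases).
Hence the posterior is 0.344840/0.944400 ≈ 0.365.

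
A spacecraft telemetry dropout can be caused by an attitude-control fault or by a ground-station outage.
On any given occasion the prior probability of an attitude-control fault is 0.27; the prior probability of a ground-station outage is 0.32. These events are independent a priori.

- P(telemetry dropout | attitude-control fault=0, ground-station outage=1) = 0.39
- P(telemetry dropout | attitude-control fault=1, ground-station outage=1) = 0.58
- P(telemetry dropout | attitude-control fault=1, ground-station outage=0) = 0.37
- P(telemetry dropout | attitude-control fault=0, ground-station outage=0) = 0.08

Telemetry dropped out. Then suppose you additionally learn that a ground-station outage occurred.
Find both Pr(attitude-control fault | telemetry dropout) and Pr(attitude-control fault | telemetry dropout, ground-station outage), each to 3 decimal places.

Pr(attitude-control fault | telemetry dropout) ≈ 0.474; Pr(attitude-control fault | telemetry dropout, ground-station outage) ≈ 0.355

P(telemetry dropout) = 0.08*0.73*0.68 + 0.39*0.73*0.32 + 0.37*0.27*0.68 + 0.58*0.27*0.32 = 0.039712 + 0.091104 + 0.067932 + 0.050112 = 0.248860
Restricting to configurations with attitude-control fault present: 0.067932 + 0.050112 = 0.118044.
P(attitude-control fault | telemetry dropout) = 0.118044 / 0.248860 ≈ 0.474

Now condition on the additional information:
P(telemetry dropout | ground-station outage) = 0.39*0.73 + 0.58*0.27 = 0.284700 + 0.156600 = 0.441300
Restricting to configurations with attitude-control fault present: 0.58*0.27 = 0.156600.
P(attitude-control fault | telemetry dropout, ground-station outage) = 0.156600 / 0.441300 ≈ 0.355
The drop from 0.474 to 0.355 is the explaining-away (discounting) effect.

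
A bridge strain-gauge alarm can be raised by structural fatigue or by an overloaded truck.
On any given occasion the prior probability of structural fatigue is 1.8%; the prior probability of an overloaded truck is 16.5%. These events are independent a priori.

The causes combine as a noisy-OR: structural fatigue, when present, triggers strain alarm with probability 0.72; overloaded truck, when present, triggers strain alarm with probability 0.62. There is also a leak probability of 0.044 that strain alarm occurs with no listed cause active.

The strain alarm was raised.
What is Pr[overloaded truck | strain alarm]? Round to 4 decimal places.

Under noisy-OR, P(strain alarm | causes) = 1 − (1−0.044)·∏(1−qᵢ) over the active causes.
P(strain alarm) = 0.044*0.982*0.835 + 0.63672*0.982*0.165 + 0.73232*0.018*0.835 + 0.898282*0.018*0.165 = 0.036079 + 0.103168 + 0.011007 + 0.002668 = 0.152922
Of this, 0.105836 comes from 0.103168 + 0.002668 (the overloaded truck=true cases).
So P(overloaded truck | strain alarm) = 0.105836/0.152922 ≈ 0.6921.

Pr[overloaded truck | strain alarm] ≈ 0.6921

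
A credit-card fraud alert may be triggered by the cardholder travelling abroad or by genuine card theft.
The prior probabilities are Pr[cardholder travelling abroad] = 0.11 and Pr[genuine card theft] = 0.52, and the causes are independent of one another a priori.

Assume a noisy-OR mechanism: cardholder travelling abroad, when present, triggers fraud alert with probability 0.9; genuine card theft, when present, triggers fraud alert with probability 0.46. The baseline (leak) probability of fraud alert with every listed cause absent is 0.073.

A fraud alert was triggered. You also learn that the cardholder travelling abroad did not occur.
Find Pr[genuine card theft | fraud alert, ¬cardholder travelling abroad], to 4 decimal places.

Under noisy-OR, P(fraud alert | causes) = 1 − (1−0.073)·∏(1−qᵢ) over the active causes.
P(fraud alert | ¬cardholder travelling abroad) = 0.073·0.48 + 0.49942·0.52 = 0.035040 + 0.259698 = 0.294738
The genuine card theft-present share is 0.49942·0.52 = 0.259698.
P(genuine card theft | fraud alert, ¬cardholder travelling abroad) = 0.259698 / 0.294738 ≈ 0.8811

Pr[genuine card theft | fraud alert, ¬cardholder travelling abroad] ≈ 0.8811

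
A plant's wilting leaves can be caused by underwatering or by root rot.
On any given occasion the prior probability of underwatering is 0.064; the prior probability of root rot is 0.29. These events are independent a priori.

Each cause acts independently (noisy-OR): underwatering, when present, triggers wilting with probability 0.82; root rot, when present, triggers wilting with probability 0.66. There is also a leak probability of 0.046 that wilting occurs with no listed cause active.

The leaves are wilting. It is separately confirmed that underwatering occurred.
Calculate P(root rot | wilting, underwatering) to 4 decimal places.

Under noisy-OR, P(wilting | causes) = 1 − (1−0.046)·∏(1−qᵢ) over the active causes.
For the numerator, keep only root rot=true terms: 0.941615×0.29 = 0.273068
Normalizer over all consistent configurations: 0.82828×0.71 + 0.941615×0.29 = 0.861147
Posterior = 0.273068 / 0.861147 ≈ 0.3171

P(root rot | wilting, underwatering) ≈ 0.3171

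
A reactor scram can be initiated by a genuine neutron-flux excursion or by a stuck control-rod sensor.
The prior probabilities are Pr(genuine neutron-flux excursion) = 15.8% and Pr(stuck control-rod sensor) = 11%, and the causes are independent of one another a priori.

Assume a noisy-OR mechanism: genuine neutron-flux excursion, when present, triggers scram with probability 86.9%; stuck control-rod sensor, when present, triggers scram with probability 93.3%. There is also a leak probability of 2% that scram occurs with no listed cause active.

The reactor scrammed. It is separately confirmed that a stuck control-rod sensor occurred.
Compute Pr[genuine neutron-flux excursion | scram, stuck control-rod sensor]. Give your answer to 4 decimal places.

Pr[genuine neutron-flux excursion | scram, stuck control-rod sensor] ≈ 0.1660

Under noisy-OR, P(scram | causes) = 1 − (1−0.02)·∏(1−qᵢ) over the active causes.
P(scram | stuck control-rod sensor) = 0.93434*0.842 + 0.991399*0.158 = 0.786714 + 0.156641 = 0.943355
Restricting to configurations with genuine neutron-flux excursion present: 0.991399*0.158 = 0.156641.
P(genuine neutron-flux excursion | scram, stuck control-rod sensor) = 0.156641 / 0.943355 ≈ 0.1660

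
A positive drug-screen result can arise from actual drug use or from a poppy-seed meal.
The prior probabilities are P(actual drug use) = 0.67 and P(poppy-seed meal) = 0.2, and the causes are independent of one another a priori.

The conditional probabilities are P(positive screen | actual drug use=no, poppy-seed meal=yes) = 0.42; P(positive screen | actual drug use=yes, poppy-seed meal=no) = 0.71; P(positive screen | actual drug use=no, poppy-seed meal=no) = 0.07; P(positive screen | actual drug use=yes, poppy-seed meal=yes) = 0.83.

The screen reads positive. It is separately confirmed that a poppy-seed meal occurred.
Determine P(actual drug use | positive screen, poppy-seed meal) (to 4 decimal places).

P(actual drug use | positive screen, poppy-seed meal) ≈ 0.8005

Numerator (weight on configurations with actual drug use): 0.83×0.67 = 0.556100
The normalizing constant is 0.42×0.33 + 0.83×0.67 = 0.694700
P(actual drug use | positive screen, poppy-seed meal) = 0.556100/0.694700 ≈ 0.8005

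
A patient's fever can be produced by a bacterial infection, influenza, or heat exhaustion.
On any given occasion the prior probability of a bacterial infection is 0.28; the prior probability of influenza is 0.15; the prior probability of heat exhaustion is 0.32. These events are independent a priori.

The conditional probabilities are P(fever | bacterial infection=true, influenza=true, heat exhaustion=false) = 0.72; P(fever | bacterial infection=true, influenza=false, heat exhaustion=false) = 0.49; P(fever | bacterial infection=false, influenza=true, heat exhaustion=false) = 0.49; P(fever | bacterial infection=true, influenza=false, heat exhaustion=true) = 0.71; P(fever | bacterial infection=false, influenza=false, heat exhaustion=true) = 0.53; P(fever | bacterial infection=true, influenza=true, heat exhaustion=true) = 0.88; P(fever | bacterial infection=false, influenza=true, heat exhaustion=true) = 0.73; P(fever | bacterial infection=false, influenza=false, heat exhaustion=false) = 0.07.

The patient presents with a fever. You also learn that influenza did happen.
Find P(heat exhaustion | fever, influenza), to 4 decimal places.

Weight on heat exhaustion=true, given the evidence: 0.168192 + 0.078848 = 0.247040
The normalizing constant is 0.49·0.72·0.68 + 0.73·0.72·0.32 + 0.72·0.28·0.68 + 0.88·0.28·0.32 = 0.624032
Posterior = 0.247040 / 0.624032 ≈ 0.3959

P(heat exhaustion | fever, influenza) ≈ 0.3959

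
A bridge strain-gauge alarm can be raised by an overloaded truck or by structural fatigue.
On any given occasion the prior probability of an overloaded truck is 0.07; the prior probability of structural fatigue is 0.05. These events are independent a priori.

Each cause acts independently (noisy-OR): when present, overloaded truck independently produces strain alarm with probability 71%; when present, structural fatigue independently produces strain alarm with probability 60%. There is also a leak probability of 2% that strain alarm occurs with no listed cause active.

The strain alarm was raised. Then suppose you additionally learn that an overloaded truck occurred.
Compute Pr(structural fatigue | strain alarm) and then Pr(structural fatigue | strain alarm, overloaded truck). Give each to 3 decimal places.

Pr(structural fatigue | strain alarm) ≈ 0.325; Pr(structural fatigue | strain alarm, overloaded truck) ≈ 0.061

Under noisy-OR, P(strain alarm | causes) = 1 − (1−0.02)·∏(1−qᵢ) over the active causes.
Numerator (weight on configurations with structural fatigue): 0.028272 + 0.003102 = 0.031374
Normalizer over all consistent configurations: 0.02·0.93·0.95 + 0.608·0.93·0.05 + 0.7158·0.07·0.95 + 0.88632·0.07·0.05 = 0.096645
Posterior = 0.031374 / 0.096645 ≈ 0.325

Now condition on the additional information:
By total probability over both values of structural fatigue:
  P(strain alarm | overloaded truck) = 0.7158·0.95 + 0.88632·0.05
        = 0.680010 + 0.044316 = 0.724326
Keeping only the structural fatigue-present terms gives 0.044316, so
  P(structural fatigue | strain alarm, overloaded truck) = 0.044316 / 0.724326 ≈ 0.061
This is intercausal reasoning (explaining away): once overloaded truck accounts for the strain alarm, structural fatigue becomes less likely.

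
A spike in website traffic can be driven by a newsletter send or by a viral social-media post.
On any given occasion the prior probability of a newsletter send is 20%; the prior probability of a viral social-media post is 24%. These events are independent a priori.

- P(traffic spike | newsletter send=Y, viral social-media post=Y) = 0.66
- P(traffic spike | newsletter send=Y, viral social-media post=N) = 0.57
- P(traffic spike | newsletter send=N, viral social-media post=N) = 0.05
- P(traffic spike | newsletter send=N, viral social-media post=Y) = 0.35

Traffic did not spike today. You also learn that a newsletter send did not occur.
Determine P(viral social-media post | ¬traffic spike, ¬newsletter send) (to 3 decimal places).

P(viral social-media post | ¬traffic spike, ¬newsletter send) ≈ 0.178

For the numerator, keep only viral social-media post=true terms: 0.65*0.24 = 0.156000
Denominator P(¬traffic spike | ¬newsletter send): 0.95*0.76 + 0.65*0.24 = 0.878000
Posterior = 0.156000 / 0.878000 ≈ 0.178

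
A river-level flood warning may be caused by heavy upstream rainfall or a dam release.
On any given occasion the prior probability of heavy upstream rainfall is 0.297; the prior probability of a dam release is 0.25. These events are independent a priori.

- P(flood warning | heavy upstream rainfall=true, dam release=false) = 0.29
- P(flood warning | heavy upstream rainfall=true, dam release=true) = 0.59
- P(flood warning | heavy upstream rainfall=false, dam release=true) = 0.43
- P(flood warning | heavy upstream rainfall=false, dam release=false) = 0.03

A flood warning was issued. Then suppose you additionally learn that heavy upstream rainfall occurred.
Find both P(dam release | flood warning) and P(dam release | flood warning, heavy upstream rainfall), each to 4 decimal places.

P(dam release | flood warning) ≈ 0.5975; P(dam release | flood warning, heavy upstream rainfall) ≈ 0.4041

Sum P(flood warning|·) weighted by the priors over the 4 (heavy upstream rainfall, dam release) configurations:
  P(flood warning) = 0.03·0.703·0.75 + 0.43·0.703·0.25 + 0.29·0.297·0.75 + 0.59·0.297·0.25
        = 0.015817 + 0.075573 + 0.064597 + 0.043807 = 0.199794
The terms with dam release present sum to 0.119380, so
  P(dam release | flood warning) = 0.119380 / 0.199794 ≈ 0.5975

Now also conditioning on heavy upstream rainfall=true:
By total probability over both values of dam release:
  P(flood warning | heavy upstream rainfall) = 0.29×0.75 + 0.59×0.25
        = 0.217500 + 0.147500 = 0.365000
Configurations with dam release contribute 0.147500, so
  P(dam release | flood warning, heavy upstream rainfall) = 0.147500 / 0.365000 ≈ 0.4041
Conditioning on heavy upstream rainfall lowers the posterior on dam release: the classic explaining-away effect in a common-effect structure.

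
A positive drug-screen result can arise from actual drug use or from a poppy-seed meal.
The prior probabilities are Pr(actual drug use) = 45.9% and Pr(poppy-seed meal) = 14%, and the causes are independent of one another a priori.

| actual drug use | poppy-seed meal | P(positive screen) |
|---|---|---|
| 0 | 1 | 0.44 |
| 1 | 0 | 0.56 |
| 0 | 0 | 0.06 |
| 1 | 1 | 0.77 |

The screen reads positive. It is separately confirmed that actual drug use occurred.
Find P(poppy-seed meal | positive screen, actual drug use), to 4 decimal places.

For the numerator, keep only poppy-seed meal=true terms: 0.77·0.14 = 0.107800
Denominator P(positive screen | actual drug use): 0.56·0.86 + 0.77·0.14 = 0.589400
Posterior = 0.107800 / 0.589400 ≈ 0.1829

P(poppy-seed meal | positive screen, actual drug use) ≈ 0.1829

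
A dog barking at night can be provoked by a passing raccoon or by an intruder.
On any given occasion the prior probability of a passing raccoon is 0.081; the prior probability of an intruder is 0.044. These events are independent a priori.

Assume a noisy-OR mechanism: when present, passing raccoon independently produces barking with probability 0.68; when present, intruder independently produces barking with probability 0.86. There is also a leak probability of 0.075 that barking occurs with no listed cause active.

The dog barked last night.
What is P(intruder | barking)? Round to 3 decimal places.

P(intruder | barking) ≈ 0.243

Under noisy-OR, P(barking | causes) = 1 − (1−0.075)·∏(1−qᵢ) over the active causes.
Sum P(barking|·) weighted by the priors over the 4 (passing raccoon, intruder) configurations:
  P(barking) = 0.075·0.919·0.956 + 0.8705·0.919·0.044 + 0.704·0.081·0.956 + 0.95856·0.081·0.044
        = 0.065892 + 0.035200 + 0.054515 + 0.003416 = 0.159023
Configurations with intruder contribute 0.038616, so
  P(intruder | barking) = 0.038616 / 0.159023 ≈ 0.243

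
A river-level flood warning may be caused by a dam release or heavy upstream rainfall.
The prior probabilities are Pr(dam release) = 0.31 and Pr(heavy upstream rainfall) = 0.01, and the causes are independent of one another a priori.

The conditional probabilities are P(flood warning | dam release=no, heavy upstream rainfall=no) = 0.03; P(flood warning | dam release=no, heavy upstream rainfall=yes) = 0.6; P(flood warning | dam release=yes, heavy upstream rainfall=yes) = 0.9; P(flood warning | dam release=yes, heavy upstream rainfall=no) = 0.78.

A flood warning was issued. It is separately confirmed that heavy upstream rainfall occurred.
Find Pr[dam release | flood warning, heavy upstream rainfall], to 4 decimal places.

Pr[dam release | flood warning, heavy upstream rainfall] ≈ 0.4026

P(flood warning | heavy upstream rainfall) = 0.6·0.69 + 0.9·0.31 = 0.414000 + 0.279000 = 0.693000
Of this, 0.279000 comes from 0.9·0.31 (the dam release=true cases).
So P(dam release | flood warning, heavy upstream rainfall) = 0.279000/0.693000 ≈ 0.4026.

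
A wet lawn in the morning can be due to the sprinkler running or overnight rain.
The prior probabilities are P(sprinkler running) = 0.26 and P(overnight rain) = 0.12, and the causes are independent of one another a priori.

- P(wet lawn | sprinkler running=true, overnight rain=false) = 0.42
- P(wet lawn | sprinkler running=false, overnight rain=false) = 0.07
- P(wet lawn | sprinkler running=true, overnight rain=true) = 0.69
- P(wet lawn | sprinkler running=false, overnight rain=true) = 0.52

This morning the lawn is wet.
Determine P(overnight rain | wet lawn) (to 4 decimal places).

P(overnight rain | wet lawn) ≈ 0.3233

For the numerator, keep only overnight rain=true terms: 0.046176 + 0.021528 = 0.067704
The normalizing constant is 0.07*0.74*0.88 + 0.52*0.74*0.12 + 0.42*0.26*0.88 + 0.69*0.26*0.12 = 0.209384
Posterior = 0.067704 / 0.209384 ≈ 0.3233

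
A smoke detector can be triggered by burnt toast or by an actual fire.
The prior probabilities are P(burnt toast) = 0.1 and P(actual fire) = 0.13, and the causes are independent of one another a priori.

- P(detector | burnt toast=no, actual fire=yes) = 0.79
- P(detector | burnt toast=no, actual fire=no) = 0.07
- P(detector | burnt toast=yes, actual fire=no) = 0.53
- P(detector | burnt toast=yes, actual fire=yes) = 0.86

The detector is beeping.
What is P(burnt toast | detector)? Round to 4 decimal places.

Weight on burnt toast=true, given the evidence: 0.046110 + 0.011180 = 0.057290
Normalizer over all consistent configurations: 0.07·0.9·0.87 + 0.79·0.9·0.13 + 0.53·0.1·0.87 + 0.86·0.1·0.13 = 0.204530
Posterior = 0.057290 / 0.204530 ≈ 0.2801

P(burnt toast | detector) ≈ 0.2801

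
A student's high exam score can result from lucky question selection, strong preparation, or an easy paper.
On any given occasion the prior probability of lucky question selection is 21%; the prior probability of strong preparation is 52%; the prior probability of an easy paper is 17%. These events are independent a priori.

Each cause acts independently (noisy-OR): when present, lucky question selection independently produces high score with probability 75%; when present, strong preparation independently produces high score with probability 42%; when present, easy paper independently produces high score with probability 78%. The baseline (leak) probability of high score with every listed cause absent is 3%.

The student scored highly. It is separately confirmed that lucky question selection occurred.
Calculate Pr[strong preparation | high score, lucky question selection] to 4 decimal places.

Pr[strong preparation | high score, lucky question selection] ≈ 0.5464

Under noisy-OR, P(high score | causes) = 1 − (1−0.03)·∏(1−qᵢ) over the active causes.
Weight on strong preparation=true, given the evidence: 0.370895 + 0.085665 = 0.456560
Normalizer over all consistent configurations: 0.7575·0.48·0.83 + 0.94665·0.48·0.17 + 0.85935·0.52·0.83 + 0.969057·0.52·0.17 = 0.835595
Posterior = 0.456560 / 0.835595 ≈ 0.5464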